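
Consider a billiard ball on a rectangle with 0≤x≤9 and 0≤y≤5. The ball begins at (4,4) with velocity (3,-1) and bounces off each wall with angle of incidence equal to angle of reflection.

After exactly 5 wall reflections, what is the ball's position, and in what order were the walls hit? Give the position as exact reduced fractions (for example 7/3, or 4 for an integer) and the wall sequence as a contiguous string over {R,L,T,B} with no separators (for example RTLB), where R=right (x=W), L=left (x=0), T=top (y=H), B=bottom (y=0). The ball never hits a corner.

Final position: (5,5)
Wall sequence: RBLRT

1. t=5/3 → R at (9,7/3); v=(-3,-1)
2. t=7/3 → B at (2,0); v=(-3,1)
3. t=2/3 → L at (0,2/3); v=(3,1)
4. t=3 → R at (9,11/3); v=(-3,1)
5. t=4/3 → T at (5,5); v=(-3,-1)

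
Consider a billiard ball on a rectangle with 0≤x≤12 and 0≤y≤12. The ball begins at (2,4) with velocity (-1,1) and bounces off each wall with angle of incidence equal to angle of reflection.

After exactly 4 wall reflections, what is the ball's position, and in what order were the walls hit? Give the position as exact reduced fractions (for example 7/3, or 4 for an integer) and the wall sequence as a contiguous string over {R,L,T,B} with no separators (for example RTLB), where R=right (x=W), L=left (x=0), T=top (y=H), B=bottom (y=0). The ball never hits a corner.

Final position: (6,0)
Wall sequence: LTRB

1. t=2 → L at (0,6); v=(1,1)
2. t=6 → T at (6,12); v=(1,-1)
3. t=6 → R at (12,6); v=(-1,-1)
4. t=6 → B at (6,0); v=(-1,1)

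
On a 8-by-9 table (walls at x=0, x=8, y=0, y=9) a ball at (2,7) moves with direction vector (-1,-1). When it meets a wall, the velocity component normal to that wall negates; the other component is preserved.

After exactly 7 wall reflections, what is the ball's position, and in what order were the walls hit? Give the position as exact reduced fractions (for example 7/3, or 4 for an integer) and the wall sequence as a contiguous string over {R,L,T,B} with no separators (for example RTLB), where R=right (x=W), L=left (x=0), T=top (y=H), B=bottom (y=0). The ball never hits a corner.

1. t=2 → L at (0,5); v=(1,-1)
2. t=5 → B at (5,0); v=(1,1)
3. t=3 → R at (8,3); v=(-1,1)
4. t=6 → T at (2,9); v=(-1,-1)
5. t=2 → L at (0,7); v=(1,-1)
6. t=7 → B at (7,0); v=(1,1)
7. t=1 → R at (8,1); v=(-1,1)

Final position: (8,1)
Wall sequence: LBRTLBR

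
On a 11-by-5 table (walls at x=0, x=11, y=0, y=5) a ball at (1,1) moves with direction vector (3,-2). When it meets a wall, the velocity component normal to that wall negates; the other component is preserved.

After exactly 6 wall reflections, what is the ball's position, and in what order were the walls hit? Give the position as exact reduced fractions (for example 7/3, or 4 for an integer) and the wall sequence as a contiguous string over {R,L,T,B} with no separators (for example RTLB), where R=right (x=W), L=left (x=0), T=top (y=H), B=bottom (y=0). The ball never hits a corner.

Final position: (3,5)
Wall sequence: BTRBLT

1. t=1/2 → B at (5/2,0); v=(3,2)
2. t=5/2 → T at (10,5); v=(3,-2)
3. t=1/3 → R at (11,13/3); v=(-3,-2)
4. t=13/6 → B at (9/2,0); v=(-3,2)
5. t=3/2 → L at (0,3); v=(3,2)
6. t=1 → T at (3,5); v=(3,-2)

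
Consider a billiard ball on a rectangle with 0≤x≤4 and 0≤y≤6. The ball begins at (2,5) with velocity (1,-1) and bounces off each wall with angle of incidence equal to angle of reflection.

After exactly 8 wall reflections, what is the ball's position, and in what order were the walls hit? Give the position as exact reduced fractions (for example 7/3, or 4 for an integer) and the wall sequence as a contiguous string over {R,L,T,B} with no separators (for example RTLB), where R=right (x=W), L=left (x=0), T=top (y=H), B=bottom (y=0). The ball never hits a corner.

Final position: (4,1)
Wall sequence: RBLRTLBR

1. t=2 → R at (4,3); v=(-1,-1)
2. t=3 → B at (1,0); v=(-1,1)
3. t=1 → L at (0,1); v=(1,1)
4. t=4 → R at (4,5); v=(-1,1)
5. t=1 → T at (3,6); v=(-1,-1)
6. t=3 → L at (0,3); v=(1,-1)
7. t=3 → B at (3,0); v=(1,1)
8. t=1 → R at (4,1); v=(-1,1)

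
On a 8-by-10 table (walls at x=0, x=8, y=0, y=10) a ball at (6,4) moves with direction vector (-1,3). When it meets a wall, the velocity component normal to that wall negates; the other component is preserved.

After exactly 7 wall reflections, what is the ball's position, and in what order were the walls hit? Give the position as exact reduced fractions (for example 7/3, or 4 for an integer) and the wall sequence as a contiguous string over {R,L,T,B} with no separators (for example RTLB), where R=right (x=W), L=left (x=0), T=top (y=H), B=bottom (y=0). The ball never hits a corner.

1. t=2 → T at (4,10); v=(-1,-3)
2. t=10/3 → B at (2/3,0); v=(-1,3)
3. t=2/3 → L at (0,2); v=(1,3)
4. t=8/3 → T at (8/3,10); v=(1,-3)
5. t=10/3 → B at (6,0); v=(1,3)
6. t=2 → R at (8,6); v=(-1,3)
7. t=4/3 → T at (20/3,10); v=(-1,-3)

Final position: (20/3,10)
Wall sequence: TBLTBRT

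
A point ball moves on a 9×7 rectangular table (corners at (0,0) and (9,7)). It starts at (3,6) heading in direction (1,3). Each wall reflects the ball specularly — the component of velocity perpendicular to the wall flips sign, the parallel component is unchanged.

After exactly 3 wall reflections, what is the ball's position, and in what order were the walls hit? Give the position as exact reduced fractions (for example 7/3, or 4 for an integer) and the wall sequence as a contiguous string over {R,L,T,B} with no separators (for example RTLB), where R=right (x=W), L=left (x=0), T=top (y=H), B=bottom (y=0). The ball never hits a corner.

1. t=1/3 → T at (10/3,7); v=(1,-3)
2. t=7/3 → B at (17/3,0); v=(1,3)
3. t=7/3 → T at (8,7); v=(1,-3)

Final position: (8,7)
Wall sequence: TBT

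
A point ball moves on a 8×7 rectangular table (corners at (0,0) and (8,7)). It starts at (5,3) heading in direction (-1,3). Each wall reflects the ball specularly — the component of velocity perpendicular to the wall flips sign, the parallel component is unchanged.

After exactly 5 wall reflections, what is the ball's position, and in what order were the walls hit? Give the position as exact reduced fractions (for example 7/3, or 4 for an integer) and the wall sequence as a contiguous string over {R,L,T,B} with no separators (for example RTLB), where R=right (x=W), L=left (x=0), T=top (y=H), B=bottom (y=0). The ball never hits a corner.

Final position: (10/3,0)
Wall sequence: TBLTB

1. t=4/3 → T at (11/3,7); v=(-1,-3)
2. t=7/3 → B at (4/3,0); v=(-1,3)
3. t=4/3 → L at (0,4); v=(1,3)
4. t=1 → T at (1,7); v=(1,-3)
5. t=7/3 → B at (10/3,0); v=(1,3)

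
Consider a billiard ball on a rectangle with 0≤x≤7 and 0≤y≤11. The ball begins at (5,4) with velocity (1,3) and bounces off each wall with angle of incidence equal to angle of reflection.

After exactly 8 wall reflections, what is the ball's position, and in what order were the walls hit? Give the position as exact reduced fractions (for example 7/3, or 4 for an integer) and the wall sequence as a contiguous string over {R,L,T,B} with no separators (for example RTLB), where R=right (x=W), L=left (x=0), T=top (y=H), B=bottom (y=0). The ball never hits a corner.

1. t=2 → R at (7,10); v=(-1,3)
2. t=1/3 → T at (20/3,11); v=(-1,-3)
3. t=11/3 → B at (3,0); v=(-1,3)
4. t=3 → L at (0,9); v=(1,3)
5. t=2/3 → T at (2/3,11); v=(1,-3)
6. t=11/3 → B at (13/3,0); v=(1,3)
7. t=8/3 → R at (7,8); v=(-1,3)
8. t=1 → T at (6,11); v=(-1,-3)

Final position: (6,11)
Wall sequence: RTBLTBRT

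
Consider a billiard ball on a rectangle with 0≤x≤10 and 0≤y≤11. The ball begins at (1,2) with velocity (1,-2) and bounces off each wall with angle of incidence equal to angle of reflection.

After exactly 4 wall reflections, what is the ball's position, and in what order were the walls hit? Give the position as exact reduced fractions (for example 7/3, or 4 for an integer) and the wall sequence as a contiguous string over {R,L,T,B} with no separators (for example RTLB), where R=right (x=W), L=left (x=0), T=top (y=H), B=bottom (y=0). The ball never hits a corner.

1. t=1 → B at (2,0); v=(1,2)
2. t=11/2 → T at (15/2,11); v=(1,-2)
3. t=5/2 → R at (10,6); v=(-1,-2)
4. t=3 → B at (7,0); v=(-1,2)

Final position: (7,0)
Wall sequence: BTRB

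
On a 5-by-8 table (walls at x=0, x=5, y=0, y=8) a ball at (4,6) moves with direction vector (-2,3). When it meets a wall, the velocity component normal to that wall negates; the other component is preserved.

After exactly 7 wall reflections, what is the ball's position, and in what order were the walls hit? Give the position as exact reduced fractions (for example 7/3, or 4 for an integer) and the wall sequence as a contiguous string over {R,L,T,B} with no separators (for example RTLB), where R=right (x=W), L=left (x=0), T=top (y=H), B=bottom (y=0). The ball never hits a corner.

Final position: (10/3,0)
Wall sequence: TLBRTLB

1. t=2/3 → T at (8/3,8); v=(-2,-3)
2. t=4/3 → L at (0,4); v=(2,-3)
3. t=4/3 → B at (8/3,0); v=(2,3)
4. t=7/6 → R at (5,7/2); v=(-2,3)
5. t=3/2 → T at (2,8); v=(-2,-3)
6. t=1 → L at (0,5); v=(2,-3)
7. t=5/3 → B at (10/3,0); v=(2,3)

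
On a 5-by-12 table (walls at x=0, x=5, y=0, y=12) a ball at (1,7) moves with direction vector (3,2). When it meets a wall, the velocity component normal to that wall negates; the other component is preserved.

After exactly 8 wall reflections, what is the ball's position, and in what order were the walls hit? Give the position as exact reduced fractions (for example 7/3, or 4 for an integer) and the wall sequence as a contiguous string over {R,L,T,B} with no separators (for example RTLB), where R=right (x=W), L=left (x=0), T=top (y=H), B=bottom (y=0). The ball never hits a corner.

1. t=4/3 → R at (5,29/3); v=(-3,2)
2. t=7/6 → T at (3/2,12); v=(-3,-2)
3. t=1/2 → L at (0,11); v=(3,-2)
4. t=5/3 → R at (5,23/3); v=(-3,-2)
5. t=5/3 → L at (0,13/3); v=(3,-2)
6. t=5/3 → R at (5,1); v=(-3,-2)
7. t=1/2 → B at (7/2,0); v=(-3,2)
8. t=7/6 → L at (0,7/3); v=(3,2)

Final position: (0,7/3)
Wall sequence: RTLRLRBL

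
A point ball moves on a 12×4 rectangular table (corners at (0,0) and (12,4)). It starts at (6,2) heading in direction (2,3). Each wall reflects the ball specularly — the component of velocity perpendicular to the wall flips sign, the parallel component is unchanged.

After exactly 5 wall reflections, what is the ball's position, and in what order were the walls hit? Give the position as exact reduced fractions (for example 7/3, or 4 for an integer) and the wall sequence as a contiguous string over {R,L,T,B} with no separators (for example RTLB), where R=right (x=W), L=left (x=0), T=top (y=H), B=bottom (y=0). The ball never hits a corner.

1. t=2/3 → T at (22/3,4); v=(2,-3)
2. t=4/3 → B at (10,0); v=(2,3)
3. t=1 → R at (12,3); v=(-2,3)
4. t=1/3 → T at (34/3,4); v=(-2,-3)
5. t=4/3 → B at (26/3,0); v=(-2,3)

Final position: (26/3,0)
Wall sequence: TBRTB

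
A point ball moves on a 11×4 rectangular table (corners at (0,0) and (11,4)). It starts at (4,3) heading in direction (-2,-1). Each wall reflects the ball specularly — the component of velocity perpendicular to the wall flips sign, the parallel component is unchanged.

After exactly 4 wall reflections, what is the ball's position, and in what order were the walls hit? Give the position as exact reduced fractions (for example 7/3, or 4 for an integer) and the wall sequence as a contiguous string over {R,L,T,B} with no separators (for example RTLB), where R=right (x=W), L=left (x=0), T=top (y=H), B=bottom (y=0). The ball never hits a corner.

1. t=2 → L at (0,1); v=(2,-1)
2. t=1 → B at (2,0); v=(2,1)
3. t=4 → T at (10,4); v=(2,-1)
4. t=1/2 → R at (11,7/2); v=(-2,-1)

Final position: (11,7/2)
Wall sequence: LBTR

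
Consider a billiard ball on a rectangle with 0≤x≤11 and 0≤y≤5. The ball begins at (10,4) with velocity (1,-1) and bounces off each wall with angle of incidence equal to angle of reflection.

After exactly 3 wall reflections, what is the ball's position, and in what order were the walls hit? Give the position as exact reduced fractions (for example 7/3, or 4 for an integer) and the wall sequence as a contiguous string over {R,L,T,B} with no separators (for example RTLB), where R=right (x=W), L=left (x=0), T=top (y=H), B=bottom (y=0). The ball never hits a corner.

Final position: (3,5)
Wall sequence: RBT

1. t=1 → R at (11,3); v=(-1,-1)
2. t=3 → B at (8,0); v=(-1,1)
3. t=5 → T at (3,5); v=(-1,-1)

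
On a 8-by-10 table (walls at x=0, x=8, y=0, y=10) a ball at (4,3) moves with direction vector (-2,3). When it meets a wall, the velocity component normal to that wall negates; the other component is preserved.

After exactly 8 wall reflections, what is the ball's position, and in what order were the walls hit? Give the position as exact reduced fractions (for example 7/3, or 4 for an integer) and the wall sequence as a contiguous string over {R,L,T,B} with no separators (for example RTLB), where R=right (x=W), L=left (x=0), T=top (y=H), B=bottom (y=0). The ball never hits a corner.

Final position: (8,5)
Wall sequence: LTBRTLBR

1. t=2 → L at (0,9); v=(2,3)
2. t=1/3 → T at (2/3,10); v=(2,-3)
3. t=10/3 → B at (22/3,0); v=(2,3)
4. t=1/3 → R at (8,1); v=(-2,3)
5. t=3 → T at (2,10); v=(-2,-3)
6. t=1 → L at (0,7); v=(2,-3)
7. t=7/3 → B at (14/3,0); v=(2,3)
8. t=5/3 → R at (8,5); v=(-2,3)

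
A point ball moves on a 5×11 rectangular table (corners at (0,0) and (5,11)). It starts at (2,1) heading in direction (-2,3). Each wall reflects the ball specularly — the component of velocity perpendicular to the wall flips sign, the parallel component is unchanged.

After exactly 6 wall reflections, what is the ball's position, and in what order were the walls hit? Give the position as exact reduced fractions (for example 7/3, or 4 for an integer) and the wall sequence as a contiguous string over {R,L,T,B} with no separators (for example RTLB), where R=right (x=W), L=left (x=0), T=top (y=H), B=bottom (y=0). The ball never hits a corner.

Final position: (5,9/2)
Wall sequence: LTRLBR

1. t=1 → L at (0,4); v=(2,3)
2. t=7/3 → T at (14/3,11); v=(2,-3)
3. t=1/6 → R at (5,21/2); v=(-2,-3)
4. t=5/2 → L at (0,3); v=(2,-3)
5. t=1 → B at (2,0); v=(2,3)
6. t=3/2 → R at (5,9/2); v=(-2,3)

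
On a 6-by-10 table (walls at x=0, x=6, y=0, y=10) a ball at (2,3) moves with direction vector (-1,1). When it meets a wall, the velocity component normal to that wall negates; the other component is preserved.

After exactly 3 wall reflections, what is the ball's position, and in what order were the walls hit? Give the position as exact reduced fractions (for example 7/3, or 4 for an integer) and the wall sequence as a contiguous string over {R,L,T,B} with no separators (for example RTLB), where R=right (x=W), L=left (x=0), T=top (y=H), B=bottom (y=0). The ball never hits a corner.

Final position: (6,9)
Wall sequence: LTR

1. t=2 → L at (0,5); v=(1,1)
2. t=5 → T at (5,10); v=(1,-1)
3. t=1 → R at (6,9); v=(-1,-1)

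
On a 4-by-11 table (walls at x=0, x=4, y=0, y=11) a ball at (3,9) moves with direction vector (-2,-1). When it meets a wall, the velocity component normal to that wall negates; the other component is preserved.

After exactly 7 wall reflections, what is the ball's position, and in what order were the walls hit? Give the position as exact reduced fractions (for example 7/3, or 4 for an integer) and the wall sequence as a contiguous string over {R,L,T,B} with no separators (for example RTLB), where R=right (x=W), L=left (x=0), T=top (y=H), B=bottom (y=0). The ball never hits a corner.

Final position: (4,5/2)
Wall sequence: LRLRBLR

1. t=3/2 → L at (0,15/2); v=(2,-1)
2. t=2 → R at (4,11/2); v=(-2,-1)
3. t=2 → L at (0,7/2); v=(2,-1)
4. t=2 → R at (4,3/2); v=(-2,-1)
5. t=3/2 → B at (1,0); v=(-2,1)
6. t=1/2 → L at (0,1/2); v=(2,1)
7. t=2 → R at (4,5/2); v=(-2,1)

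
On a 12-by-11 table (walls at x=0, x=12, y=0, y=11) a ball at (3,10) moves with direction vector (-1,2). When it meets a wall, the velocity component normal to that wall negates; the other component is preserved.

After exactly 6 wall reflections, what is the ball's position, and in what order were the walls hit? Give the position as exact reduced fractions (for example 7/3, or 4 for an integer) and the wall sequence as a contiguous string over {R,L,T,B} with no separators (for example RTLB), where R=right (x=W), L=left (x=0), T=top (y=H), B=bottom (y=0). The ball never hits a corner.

Final position: (10,0)
Wall sequence: TLBTRB

1. t=1/2 → T at (5/2,11); v=(-1,-2)
2. t=5/2 → L at (0,6); v=(1,-2)
3. t=3 → B at (3,0); v=(1,2)
4. t=11/2 → T at (17/2,11); v=(1,-2)
5. t=7/2 → R at (12,4); v=(-1,-2)
6. t=2 → B at (10,0); v=(-1,2)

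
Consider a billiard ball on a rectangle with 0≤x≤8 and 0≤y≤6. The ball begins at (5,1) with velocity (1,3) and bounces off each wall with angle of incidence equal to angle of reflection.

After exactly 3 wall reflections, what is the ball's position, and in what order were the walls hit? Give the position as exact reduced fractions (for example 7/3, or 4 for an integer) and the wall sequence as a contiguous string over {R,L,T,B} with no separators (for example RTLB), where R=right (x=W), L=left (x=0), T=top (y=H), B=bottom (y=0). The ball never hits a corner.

1. t=5/3 → T at (20/3,6); v=(1,-3)
2. t=4/3 → R at (8,2); v=(-1,-3)
3. t=2/3 → B at (22/3,0); v=(-1,3)

Final position: (22/3,0)
Wall sequence: TRB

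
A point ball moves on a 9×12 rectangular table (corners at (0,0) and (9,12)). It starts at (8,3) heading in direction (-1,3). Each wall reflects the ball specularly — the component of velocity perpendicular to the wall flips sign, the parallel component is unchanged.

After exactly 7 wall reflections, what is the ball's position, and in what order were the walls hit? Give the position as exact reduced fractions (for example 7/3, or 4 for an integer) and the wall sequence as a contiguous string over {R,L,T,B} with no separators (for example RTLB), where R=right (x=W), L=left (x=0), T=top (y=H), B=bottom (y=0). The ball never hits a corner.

1. t=3 → T at (5,12); v=(-1,-3)
2. t=4 → B at (1,0); v=(-1,3)
3. t=1 → L at (0,3); v=(1,3)
4. t=3 → T at (3,12); v=(1,-3)
5. t=4 → B at (7,0); v=(1,3)
6. t=2 → R at (9,6); v=(-1,3)
7. t=2 → T at (7,12); v=(-1,-3)

Final position: (7,12)
Wall sequence: TBLTBRT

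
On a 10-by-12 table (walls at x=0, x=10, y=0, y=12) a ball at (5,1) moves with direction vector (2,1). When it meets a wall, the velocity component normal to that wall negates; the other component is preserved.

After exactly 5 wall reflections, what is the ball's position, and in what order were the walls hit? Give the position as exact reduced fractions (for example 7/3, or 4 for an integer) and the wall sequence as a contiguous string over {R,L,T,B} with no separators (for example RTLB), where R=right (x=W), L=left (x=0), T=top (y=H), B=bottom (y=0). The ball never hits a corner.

Final position: (0,11/2)
Wall sequence: RLTRL

1. t=5/2 → R at (10,7/2); v=(-2,1)
2. t=5 → L at (0,17/2); v=(2,1)
3. t=7/2 → T at (7,12); v=(2,-1)
4. t=3/2 → R at (10,21/2); v=(-2,-1)
5. t=5 → L at (0,11/2); v=(2,-1)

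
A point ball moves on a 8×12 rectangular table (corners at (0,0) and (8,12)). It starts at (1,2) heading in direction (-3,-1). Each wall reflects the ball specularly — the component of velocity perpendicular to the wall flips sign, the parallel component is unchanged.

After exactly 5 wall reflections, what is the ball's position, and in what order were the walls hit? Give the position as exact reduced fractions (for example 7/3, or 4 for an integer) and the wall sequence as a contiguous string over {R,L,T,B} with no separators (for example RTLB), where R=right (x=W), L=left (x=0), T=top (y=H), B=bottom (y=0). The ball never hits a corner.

1. t=1/3 → L at (0,5/3); v=(3,-1)
2. t=5/3 → B at (5,0); v=(3,1)
3. t=1 → R at (8,1); v=(-3,1)
4. t=8/3 → L at (0,11/3); v=(3,1)
5. t=8/3 → R at (8,19/3); v=(-3,1)

Final position: (8,19/3)
Wall sequence: LBRLR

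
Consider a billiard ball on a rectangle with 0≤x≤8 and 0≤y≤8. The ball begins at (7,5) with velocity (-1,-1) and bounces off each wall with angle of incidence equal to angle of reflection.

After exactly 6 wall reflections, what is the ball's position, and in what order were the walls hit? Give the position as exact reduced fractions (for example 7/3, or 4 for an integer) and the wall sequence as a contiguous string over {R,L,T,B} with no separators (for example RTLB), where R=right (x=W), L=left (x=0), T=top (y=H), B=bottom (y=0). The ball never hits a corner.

Final position: (0,2)
Wall sequence: BLTRBL

1. t=5 → B at (2,0); v=(-1,1)
2. t=2 → L at (0,2); v=(1,1)
3. t=6 → T at (6,8); v=(1,-1)
4. t=2 → R at (8,6); v=(-1,-1)
5. t=6 → B at (2,0); v=(-1,1)
6. t=2 → L at (0,2); v=(1,1)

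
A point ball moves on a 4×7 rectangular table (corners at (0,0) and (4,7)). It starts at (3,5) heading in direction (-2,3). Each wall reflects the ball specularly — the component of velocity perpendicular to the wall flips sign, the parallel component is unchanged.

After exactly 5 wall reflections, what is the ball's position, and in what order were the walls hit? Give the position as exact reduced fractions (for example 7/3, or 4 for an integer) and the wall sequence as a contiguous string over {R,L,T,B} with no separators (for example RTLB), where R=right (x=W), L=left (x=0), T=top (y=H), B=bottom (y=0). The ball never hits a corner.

Final position: (1/3,7)
Wall sequence: TLBRT

1. t=2/3 → T at (5/3,7); v=(-2,-3)
2. t=5/6 → L at (0,9/2); v=(2,-3)
3. t=3/2 → B at (3,0); v=(2,3)
4. t=1/2 → R at (4,3/2); v=(-2,3)
5. t=11/6 → T at (1/3,7); v=(-2,-3)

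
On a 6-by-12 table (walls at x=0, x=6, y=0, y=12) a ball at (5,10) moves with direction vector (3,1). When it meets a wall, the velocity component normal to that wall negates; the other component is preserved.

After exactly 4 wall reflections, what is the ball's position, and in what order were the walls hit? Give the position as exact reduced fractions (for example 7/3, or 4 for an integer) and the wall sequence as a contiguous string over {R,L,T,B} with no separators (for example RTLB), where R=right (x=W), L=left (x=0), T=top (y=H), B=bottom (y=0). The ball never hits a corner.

1. t=1/3 → R at (6,31/3); v=(-3,1)
2. t=5/3 → T at (1,12); v=(-3,-1)
3. t=1/3 → L at (0,35/3); v=(3,-1)
4. t=2 → R at (6,29/3); v=(-3,-1)

Final position: (6,29/3)
Wall sequence: RTLR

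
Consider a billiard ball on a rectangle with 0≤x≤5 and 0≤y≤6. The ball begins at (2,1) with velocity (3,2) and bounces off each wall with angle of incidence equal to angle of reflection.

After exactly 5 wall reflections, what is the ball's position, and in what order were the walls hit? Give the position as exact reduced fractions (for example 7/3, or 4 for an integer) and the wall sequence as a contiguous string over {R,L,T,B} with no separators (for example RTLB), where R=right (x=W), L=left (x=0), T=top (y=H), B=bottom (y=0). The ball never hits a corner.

Final position: (3/2,0)
Wall sequence: RTLRB

1. t=1 → R at (5,3); v=(-3,2)
2. t=3/2 → T at (1/2,6); v=(-3,-2)
3. t=1/6 → L at (0,17/3); v=(3,-2)
4. t=5/3 → R at (5,7/3); v=(-3,-2)
5. t=7/6 → B at (3/2,0); v=(-3,2)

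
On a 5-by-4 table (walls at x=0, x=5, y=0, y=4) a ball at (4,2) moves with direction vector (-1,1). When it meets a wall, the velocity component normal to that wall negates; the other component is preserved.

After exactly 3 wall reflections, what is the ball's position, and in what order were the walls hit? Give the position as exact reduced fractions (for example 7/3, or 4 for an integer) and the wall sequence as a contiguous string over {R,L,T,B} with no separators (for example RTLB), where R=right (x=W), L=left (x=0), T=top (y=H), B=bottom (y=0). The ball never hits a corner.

Final position: (2,0)
Wall sequence: TLB

1. t=2 → T at (2,4); v=(-1,-1)
2. t=2 → L at (0,2); v=(1,-1)
3. t=2 → B at (2,0); v=(1,1)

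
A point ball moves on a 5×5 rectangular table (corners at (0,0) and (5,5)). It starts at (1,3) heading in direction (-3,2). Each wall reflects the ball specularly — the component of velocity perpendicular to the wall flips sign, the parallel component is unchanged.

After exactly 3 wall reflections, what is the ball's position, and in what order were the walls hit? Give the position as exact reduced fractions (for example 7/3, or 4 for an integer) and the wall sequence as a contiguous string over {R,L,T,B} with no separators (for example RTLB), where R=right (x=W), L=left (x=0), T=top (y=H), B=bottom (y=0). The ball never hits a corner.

Final position: (5,3)
Wall sequence: LTR

1. t=1/3 → L at (0,11/3); v=(3,2)
2. t=2/3 → T at (2,5); v=(3,-2)
3. t=1 → R at (5,3); v=(-3,-2)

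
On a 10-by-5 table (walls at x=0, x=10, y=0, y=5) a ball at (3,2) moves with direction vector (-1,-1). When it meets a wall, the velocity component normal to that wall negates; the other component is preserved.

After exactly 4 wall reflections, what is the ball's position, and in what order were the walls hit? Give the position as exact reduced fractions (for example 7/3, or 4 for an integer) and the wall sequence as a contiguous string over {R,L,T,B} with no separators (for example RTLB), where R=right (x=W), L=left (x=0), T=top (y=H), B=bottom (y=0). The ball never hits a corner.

1. t=2 → B at (1,0); v=(-1,1)
2. t=1 → L at (0,1); v=(1,1)
3. t=4 → T at (4,5); v=(1,-1)
4. t=5 → B at (9,0); v=(1,1)

Final position: (9,0)
Wall sequence: BLTB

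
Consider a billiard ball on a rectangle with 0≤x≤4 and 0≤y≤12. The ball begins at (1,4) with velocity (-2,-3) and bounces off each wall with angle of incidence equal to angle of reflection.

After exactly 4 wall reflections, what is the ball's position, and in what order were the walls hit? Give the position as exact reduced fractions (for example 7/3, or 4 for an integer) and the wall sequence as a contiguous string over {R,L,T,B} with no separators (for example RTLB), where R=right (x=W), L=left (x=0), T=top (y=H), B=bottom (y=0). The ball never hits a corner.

1. t=1/2 → L at (0,5/2); v=(2,-3)
2. t=5/6 → B at (5/3,0); v=(2,3)
3. t=7/6 → R at (4,7/2); v=(-2,3)
4. t=2 → L at (0,19/2); v=(2,3)

Final position: (0,19/2)
Wall sequence: LBRL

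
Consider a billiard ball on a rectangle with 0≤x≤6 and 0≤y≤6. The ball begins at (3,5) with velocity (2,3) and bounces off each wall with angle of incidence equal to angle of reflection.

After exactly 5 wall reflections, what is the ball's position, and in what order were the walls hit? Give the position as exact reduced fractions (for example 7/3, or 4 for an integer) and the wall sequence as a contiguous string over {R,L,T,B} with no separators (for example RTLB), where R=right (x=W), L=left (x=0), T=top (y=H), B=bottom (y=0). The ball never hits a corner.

1. t=1/3 → T at (11/3,6); v=(2,-3)
2. t=7/6 → R at (6,5/2); v=(-2,-3)
3. t=5/6 → B at (13/3,0); v=(-2,3)
4. t=2 → T at (1/3,6); v=(-2,-3)
5. t=1/6 → L at (0,11/2); v=(2,-3)

Final position: (0,11/2)
Wall sequence: TRBTL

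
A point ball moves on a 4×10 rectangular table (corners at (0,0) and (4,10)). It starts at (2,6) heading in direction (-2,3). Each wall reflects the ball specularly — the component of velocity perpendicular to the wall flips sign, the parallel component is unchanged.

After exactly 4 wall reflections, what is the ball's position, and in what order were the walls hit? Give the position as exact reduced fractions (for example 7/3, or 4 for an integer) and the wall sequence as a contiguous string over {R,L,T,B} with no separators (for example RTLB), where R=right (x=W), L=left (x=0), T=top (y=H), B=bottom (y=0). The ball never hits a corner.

Final position: (2/3,0)
Wall sequence: LTRB

1. t=1 → L at (0,9); v=(2,3)
2. t=1/3 → T at (2/3,10); v=(2,-3)
3. t=5/3 → R at (4,5); v=(-2,-3)
4. t=5/3 → B at (2/3,0); v=(-2,3)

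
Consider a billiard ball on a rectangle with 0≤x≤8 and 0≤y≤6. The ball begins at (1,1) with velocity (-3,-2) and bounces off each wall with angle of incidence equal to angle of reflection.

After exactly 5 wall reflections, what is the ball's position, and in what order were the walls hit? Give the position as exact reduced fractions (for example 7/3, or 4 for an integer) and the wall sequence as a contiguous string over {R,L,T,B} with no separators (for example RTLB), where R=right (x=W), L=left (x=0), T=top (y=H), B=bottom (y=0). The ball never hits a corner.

1. t=1/3 → L at (0,1/3); v=(3,-2)
2. t=1/6 → B at (1/2,0); v=(3,2)
3. t=5/2 → R at (8,5); v=(-3,2)
4. t=1/2 → T at (13/2,6); v=(-3,-2)
5. t=13/6 → L at (0,5/3); v=(3,-2)

Final position: (0,5/3)
Wall sequence: LBRTL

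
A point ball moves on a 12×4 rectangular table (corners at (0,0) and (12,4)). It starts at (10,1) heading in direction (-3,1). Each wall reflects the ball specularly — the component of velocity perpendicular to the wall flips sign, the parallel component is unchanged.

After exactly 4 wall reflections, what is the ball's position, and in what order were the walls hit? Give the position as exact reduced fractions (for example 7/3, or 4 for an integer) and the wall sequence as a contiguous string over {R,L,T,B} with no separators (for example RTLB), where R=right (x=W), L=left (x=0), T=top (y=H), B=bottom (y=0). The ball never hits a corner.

1. t=3 → T at (1,4); v=(-3,-1)
2. t=1/3 → L at (0,11/3); v=(3,-1)
3. t=11/3 → B at (11,0); v=(3,1)
4. t=1/3 → R at (12,1/3); v=(-3,1)

Final position: (12,1/3)
Wall sequence: TLBR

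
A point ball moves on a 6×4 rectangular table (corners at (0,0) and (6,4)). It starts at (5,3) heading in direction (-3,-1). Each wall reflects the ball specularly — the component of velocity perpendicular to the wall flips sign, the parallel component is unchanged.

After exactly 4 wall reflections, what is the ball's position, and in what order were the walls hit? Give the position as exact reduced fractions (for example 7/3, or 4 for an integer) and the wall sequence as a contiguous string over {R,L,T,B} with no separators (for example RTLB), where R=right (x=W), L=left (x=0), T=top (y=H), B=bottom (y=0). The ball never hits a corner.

Final position: (0,8/3)
Wall sequence: LBRL

1. t=5/3 → L at (0,4/3); v=(3,-1)
2. t=4/3 → B at (4,0); v=(3,1)
3. t=2/3 → R at (6,2/3); v=(-3,1)
4. t=2 → L at (0,8/3); v=(3,1)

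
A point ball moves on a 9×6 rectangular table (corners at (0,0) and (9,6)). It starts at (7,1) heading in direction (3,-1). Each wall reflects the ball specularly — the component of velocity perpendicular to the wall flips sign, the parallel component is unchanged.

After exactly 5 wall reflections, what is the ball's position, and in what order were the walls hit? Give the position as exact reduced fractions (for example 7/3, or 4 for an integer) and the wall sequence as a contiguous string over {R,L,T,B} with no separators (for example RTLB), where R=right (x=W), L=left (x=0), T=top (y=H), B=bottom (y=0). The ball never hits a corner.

Final position: (8,6)
Wall sequence: RBLRT

1. t=2/3 → R at (9,1/3); v=(-3,-1)
2. t=1/3 → B at (8,0); v=(-3,1)
3. t=8/3 → L at (0,8/3); v=(3,1)
4. t=3 → R at (9,17/3); v=(-3,1)
5. t=1/3 → T at (8,6); v=(-3,-1)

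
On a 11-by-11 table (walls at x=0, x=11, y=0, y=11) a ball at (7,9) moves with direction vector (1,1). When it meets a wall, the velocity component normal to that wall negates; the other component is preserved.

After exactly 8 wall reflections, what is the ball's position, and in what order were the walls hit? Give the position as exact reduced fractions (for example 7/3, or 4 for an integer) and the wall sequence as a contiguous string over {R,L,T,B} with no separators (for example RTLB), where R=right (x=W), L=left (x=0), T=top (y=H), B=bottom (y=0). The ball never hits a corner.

1. t=2 → T at (9,11); v=(1,-1)
2. t=2 → R at (11,9); v=(-1,-1)
3. t=9 → B at (2,0); v=(-1,1)
4. t=2 → L at (0,2); v=(1,1)
5. t=9 → T at (9,11); v=(1,-1)
6. t=2 → R at (11,9); v=(-1,-1)
7. t=9 → B at (2,0); v=(-1,1)
8. t=2 → L at (0,2); v=(1,1)

Final position: (0,2)
Wall sequence: TRBLTRBL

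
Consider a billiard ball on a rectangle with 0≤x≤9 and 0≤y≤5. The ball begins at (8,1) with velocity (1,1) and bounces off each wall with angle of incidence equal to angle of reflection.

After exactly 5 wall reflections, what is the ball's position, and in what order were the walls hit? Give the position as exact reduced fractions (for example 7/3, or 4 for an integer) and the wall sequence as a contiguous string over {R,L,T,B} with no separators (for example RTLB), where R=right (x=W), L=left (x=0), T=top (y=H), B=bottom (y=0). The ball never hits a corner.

Final position: (4,5)
Wall sequence: RTBLT

1. t=1 → R at (9,2); v=(-1,1)
2. t=3 → T at (6,5); v=(-1,-1)
3. t=5 → B at (1,0); v=(-1,1)
4. t=1 → L at (0,1); v=(1,1)
5. t=4 → T at (4,5); v=(1,-1)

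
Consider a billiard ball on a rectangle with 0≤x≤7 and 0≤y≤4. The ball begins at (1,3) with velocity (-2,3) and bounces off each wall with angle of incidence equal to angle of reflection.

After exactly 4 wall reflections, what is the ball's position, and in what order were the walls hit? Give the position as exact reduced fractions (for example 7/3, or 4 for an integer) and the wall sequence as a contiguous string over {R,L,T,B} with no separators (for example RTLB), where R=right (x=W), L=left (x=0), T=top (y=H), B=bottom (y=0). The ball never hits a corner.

1. t=1/3 → T at (1/3,4); v=(-2,-3)
2. t=1/6 → L at (0,7/2); v=(2,-3)
3. t=7/6 → B at (7/3,0); v=(2,3)
4. t=4/3 → T at (5,4); v=(2,-3)

Final position: (5,4)
Wall sequence: TLBT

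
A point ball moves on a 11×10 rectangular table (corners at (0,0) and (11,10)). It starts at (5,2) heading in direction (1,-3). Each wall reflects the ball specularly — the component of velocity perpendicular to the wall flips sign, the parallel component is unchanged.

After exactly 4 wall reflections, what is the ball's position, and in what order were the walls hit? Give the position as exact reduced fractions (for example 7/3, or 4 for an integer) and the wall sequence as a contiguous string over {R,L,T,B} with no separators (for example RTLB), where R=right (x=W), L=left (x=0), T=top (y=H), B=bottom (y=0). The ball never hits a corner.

Final position: (29/3,0)
Wall sequence: BTRB

1. t=2/3 → B at (17/3,0); v=(1,3)
2. t=10/3 → T at (9,10); v=(1,-3)
3. t=2 → R at (11,4); v=(-1,-3)
4. t=4/3 → B at (29/3,0); v=(-1,3)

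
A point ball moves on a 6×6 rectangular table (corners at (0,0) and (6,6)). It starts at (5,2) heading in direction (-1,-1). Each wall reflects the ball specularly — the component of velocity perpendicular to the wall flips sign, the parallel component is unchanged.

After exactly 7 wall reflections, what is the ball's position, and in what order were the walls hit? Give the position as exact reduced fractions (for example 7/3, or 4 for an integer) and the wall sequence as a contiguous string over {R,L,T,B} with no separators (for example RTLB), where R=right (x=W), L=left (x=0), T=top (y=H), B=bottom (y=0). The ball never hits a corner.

1. t=2 → B at (3,0); v=(-1,1)
2. t=3 → L at (0,3); v=(1,1)
3. t=3 → T at (3,6); v=(1,-1)
4. t=3 → R at (6,3); v=(-1,-1)
5. t=3 → B at (3,0); v=(-1,1)
6. t=3 → L at (0,3); v=(1,1)
7. t=3 → T at (3,6); v=(1,-1)

Final position: (3,6)
Wall sequence: BLTRBLT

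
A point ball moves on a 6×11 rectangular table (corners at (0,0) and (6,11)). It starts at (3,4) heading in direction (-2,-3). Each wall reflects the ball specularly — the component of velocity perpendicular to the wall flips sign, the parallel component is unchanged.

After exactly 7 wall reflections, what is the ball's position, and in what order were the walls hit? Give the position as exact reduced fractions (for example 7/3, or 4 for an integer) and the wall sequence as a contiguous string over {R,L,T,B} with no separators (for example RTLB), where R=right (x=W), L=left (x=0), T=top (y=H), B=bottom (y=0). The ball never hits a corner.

Final position: (6,11/2)
Wall sequence: BLRTLBR

1. t=4/3 → B at (1/3,0); v=(-2,3)
2. t=1/6 → L at (0,1/2); v=(2,3)
3. t=3 → R at (6,19/2); v=(-2,3)
4. t=1/2 → T at (5,11); v=(-2,-3)
5. t=5/2 → L at (0,7/2); v=(2,-3)
6. t=7/6 → B at (7/3,0); v=(2,3)
7. t=11/6 → R at (6,11/2); v=(-2,3)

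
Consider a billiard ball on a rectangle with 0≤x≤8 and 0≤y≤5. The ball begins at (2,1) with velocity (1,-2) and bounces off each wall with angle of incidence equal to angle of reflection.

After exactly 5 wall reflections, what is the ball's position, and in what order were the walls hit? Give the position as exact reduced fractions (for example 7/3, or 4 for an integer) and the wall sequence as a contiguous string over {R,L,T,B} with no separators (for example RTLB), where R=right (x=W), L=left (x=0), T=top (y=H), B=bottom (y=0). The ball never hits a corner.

Final position: (6,5)
Wall sequence: BTBRT

1. t=1/2 → B at (5/2,0); v=(1,2)
2. t=5/2 → T at (5,5); v=(1,-2)
3. t=5/2 → B at (15/2,0); v=(1,2)
4. t=1/2 → R at (8,1); v=(-1,2)
5. t=2 → T at (6,5); v=(-1,-2)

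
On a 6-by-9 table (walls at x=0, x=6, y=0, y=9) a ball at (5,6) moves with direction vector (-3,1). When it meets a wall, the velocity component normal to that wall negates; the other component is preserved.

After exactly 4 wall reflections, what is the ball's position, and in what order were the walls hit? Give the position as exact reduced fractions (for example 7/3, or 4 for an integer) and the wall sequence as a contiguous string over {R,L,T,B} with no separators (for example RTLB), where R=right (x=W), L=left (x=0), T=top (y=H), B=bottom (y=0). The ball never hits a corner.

Final position: (0,19/3)
Wall sequence: LTRL

1. t=5/3 → L at (0,23/3); v=(3,1)
2. t=4/3 → T at (4,9); v=(3,-1)
3. t=2/3 → R at (6,25/3); v=(-3,-1)
4. t=2 → L at (0,19/3); v=(3,-1)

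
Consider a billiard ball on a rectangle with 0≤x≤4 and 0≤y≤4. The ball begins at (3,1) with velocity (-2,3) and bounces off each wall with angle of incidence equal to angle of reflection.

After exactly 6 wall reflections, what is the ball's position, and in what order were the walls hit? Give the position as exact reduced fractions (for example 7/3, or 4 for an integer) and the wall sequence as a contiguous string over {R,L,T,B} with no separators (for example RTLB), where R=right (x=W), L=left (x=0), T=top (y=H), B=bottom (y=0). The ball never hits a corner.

Final position: (1,0)
Wall sequence: TLBRTB

1. t=1 → T at (1,4); v=(-2,-3)
2. t=1/2 → L at (0,5/2); v=(2,-3)
3. t=5/6 → B at (5/3,0); v=(2,3)
4. t=7/6 → R at (4,7/2); v=(-2,3)
5. t=1/6 → T at (11/3,4); v=(-2,-3)
6. t=4/3 → B at (1,0); v=(-2,3)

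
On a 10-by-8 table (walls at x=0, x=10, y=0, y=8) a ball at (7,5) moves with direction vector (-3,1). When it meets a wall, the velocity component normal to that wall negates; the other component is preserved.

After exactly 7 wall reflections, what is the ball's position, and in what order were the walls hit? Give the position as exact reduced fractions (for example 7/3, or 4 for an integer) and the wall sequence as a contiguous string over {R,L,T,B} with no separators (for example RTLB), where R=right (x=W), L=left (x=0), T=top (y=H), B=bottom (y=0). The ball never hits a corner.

Final position: (0,14/3)
Wall sequence: LTRLBRL

1. t=7/3 → L at (0,22/3); v=(3,1)
2. t=2/3 → T at (2,8); v=(3,-1)
3. t=8/3 → R at (10,16/3); v=(-3,-1)
4. t=10/3 → L at (0,2); v=(3,-1)
5. t=2 → B at (6,0); v=(3,1)
6. t=4/3 → R at (10,4/3); v=(-3,1)
7. t=10/3 → L at (0,14/3); v=(3,1)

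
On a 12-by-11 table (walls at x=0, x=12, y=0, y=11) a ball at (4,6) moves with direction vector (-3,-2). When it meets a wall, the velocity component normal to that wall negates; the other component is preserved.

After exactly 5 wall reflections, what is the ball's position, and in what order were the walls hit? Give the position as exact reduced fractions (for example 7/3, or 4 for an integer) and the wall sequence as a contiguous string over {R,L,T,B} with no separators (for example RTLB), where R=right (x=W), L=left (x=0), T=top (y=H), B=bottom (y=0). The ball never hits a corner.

Final position: (0,28/3)
Wall sequence: LBRTL

1. t=4/3 → L at (0,10/3); v=(3,-2)
2. t=5/3 → B at (5,0); v=(3,2)
3. t=7/3 → R at (12,14/3); v=(-3,2)
4. t=19/6 → T at (5/2,11); v=(-3,-2)
5. t=5/6 → L at (0,28/3); v=(3,-2)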